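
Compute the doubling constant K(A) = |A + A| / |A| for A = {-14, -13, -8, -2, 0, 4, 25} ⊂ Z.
K = |A + A| / |A| = 25/7

Enumerate A + A = {a + b : a, b ∈ A}. With |A| = 7, there are |A|^2 = 49 ordered sum pairs; collecting distinct values, A + A = {-28, -27, -26, -22, -21, -16, -15, -14, -13, -10, -9, -8, -4, -2, 0, 2, 4, 8, 11, 12, 17, 23, 25, 29, 50}, so |A + A| = 25. Thus K = 25/7. For comparison, the minimum possible |A + A| over all 7-element sets is 2·7 − 1 = 13 (so min K = 13/7), attained only by arithmetic progressions.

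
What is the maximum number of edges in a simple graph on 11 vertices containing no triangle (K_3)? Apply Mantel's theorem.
ex(11, K_3) = ⌊11^2/4⌋ = 30

Mantel (1907): a triangle-free graph on n vertices has at most ⌊n^2/4⌋ edges, with equality for the complete bipartite graph K_{⌊n/2⌋, ⌈n/2⌉}. For n = 11: ⌊11^2/4⌋ = ⌊121/4⌋ = 30. The extremal graph is K_{5, 6}, which has 5·6 = 30 edges.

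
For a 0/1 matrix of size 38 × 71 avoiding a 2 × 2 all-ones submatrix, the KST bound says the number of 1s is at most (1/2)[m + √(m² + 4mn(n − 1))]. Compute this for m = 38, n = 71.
z(38, 71; 2, 2) ≤ (1/2)[38 + √(38² + 4·38·71·70)] = (1/2)[38 + √756884] = 453.9954

Kővári–Sós–Turán: let r_1, ..., r_38 be the row sums and z = Σ r_i the total number of 1s. Each pair of columns can share at most one row with both entries 1 (else a 2×2 all-ones block appears), so Σ_i C(r_i, 2) ≤ C(71, 2) = 2485. By convexity Σ_i C(r_i, 2) ≥ 38·C(z/38, 2) = z(z − 38)/(2·38), giving z² − 38z − 38·71·70 ≤ 0 and hence z ≤ (1/2)[38 + √(1444 + 4·188860)] = (1/2)[38 + √756884] ≈ (1/2)(38 + 869.9908) = 453.9954.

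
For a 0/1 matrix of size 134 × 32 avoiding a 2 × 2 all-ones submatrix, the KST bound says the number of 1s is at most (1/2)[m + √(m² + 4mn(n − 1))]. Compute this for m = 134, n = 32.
z(134, 32; 2, 2) ≤ (1/2)[134 + √(134² + 4·134·32·31)] = (1/2)[134 + √549668] = 437.698

Kővári–Sós–Turán: let r_1, ..., r_134 be the row sums and z = Σ r_i the total number of 1s. Each pair of columns can share at most one row with both entries 1 (else a 2×2 all-ones block appears), so Σ_i C(r_i, 2) ≤ C(32, 2) = 496. By convexity Σ_i C(r_i, 2) ≥ 134·C(z/134, 2) = z(z − 134)/(2·134), giving z² − 134z − 134·32·31 ≤ 0 and hence z ≤ (1/2)[134 + √(17956 + 4·132928)] = (1/2)[134 + √549668] ≈ (1/2)(134 + 741.396) = 437.698.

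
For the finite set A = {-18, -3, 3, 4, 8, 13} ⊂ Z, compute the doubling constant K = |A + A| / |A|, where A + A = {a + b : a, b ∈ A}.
K = |A + A| / |A| = 20/6 = 10/3

Enumerate A + A = {a + b : a, b ∈ A}. With |A| = 6, there are |A|^2 = 36 ordered sum pairs; collecting distinct values, A + A = {-36, -21, -15, -14, -10, -6, -5, 0, 1, 5, 6, 7, 8, 10, 11, 12, 16, 17, 21, 26}, so |A + A| = 20. Thus K = 20/6 = 10/3. For comparison, the minimum possible |A + A| over all 6-element sets is 2·6 − 1 = 11 (so min K = 11/6), attained only by arithmetic progressions.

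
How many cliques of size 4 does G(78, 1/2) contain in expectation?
E[# K_4] = C(78, 4) · (1/2)^C(4, 2) = 1426425 / 2^6 = 22287.890625

For each 4-subset S of vertices (there are C(78, 4) = 1426425 such S), let X_S = 1 if S induces a K_4 (all C(4, 2) = 6 edges present). Then P(X_S = 1) = (1/2)^6 = 1/64. By linearity of expectation, E[# K_4] = C(78, 4) · (1/2)^6 = 1426425 / 64 = 22287.890625.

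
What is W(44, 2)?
W(44, 2) = 44 + 1 = 45

A 2-term AP is any pair of integers, so a monochromatic 2-AP exists iff some colour is used at least twice. With 44 colours, the colouring i ↦ i on {1, ..., 44} uses each colour once, avoiding any monochromatic pair, so W(44, 2) > 44. For {1, ..., 45}, pigeonhole forces two integers of the same colour, which form a monochromatic 2-AP. Hence W(44, 2) = 45.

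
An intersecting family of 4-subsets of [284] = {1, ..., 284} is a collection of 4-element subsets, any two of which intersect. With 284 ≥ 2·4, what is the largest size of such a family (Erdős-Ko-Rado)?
max |F| = C(283, 3) = 3737581

Erdős-Ko-Rado (1961): when n ≥ 2k, max |F| = C(n−1, k−1). The bound is attained by the star {A : i ∈ A} for any fixed i ∈ [n]. Here C(284−1, 4−1) = C(283, 3) = 3737581.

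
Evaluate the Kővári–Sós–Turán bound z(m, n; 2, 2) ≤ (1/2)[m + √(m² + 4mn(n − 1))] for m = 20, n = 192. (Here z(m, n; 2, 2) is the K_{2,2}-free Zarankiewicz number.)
z(20, 192; 2, 2) ≤ (1/2)[20 + √(20² + 4·20·192·191)] = (1/2)[20 + √2934160] = 866.4695

Kővári–Sós–Turán: let r_1, ..., r_20 be the row sums and z = Σ r_i the total number of 1s. Each pair of columns can share at most one row with both entries 1 (else a 2×2 all-ones block appears), so Σ_i C(r_i, 2) ≤ C(192, 2) = 18336. By convexity Σ_i C(r_i, 2) ≥ 20·C(z/20, 2) = z(z − 20)/(2·20), giving z² − 20z − 20·192·191 ≤ 0 and hence z ≤ (1/2)[20 + √(400 + 4·733440)] = (1/2)[20 + √2934160] ≈ (1/2)(20 + 1712.939) = 866.4695.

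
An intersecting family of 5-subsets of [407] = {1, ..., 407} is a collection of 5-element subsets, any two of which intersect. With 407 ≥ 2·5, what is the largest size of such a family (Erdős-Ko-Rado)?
max |F| = C(406, 4) = 1115465715

Erdős-Ko-Rado (1961): when n ≥ 2k, max |F| = C(n−1, k−1). The bound is attained by the star {A : i ∈ A} for any fixed i ∈ [n]. Here C(407−1, 5−1) = C(406, 4) = 1115465715.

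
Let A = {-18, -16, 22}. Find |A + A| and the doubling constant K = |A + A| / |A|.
K = |A + A| / |A| = 6/3 = 2

Enumerate A + A = {a + b : a, b ∈ A}. With |A| = 3, there are |A|^2 = 9 ordered sum pairs; collecting distinct values, A + A = {-36, -34, -32, 4, 6, 44}, so |A + A| = 6. Thus K = 6/3 = 2. For comparison, the minimum possible |A + A| over all 3-element sets is 2·3 − 1 = 5 (so min K = 5/3), attained only by arithmetic progressions.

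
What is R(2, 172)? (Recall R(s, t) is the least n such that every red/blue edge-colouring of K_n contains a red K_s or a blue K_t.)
R(2, 172) = 172

R(2, k) = k for all k ≥ 2: in a 2-colouring of K_k, either some edge is red (a red K_2) or all edges are blue (a blue K_k). And K_{171} coloured all-blue has no blue K_172, so R(2, 172) > 171. Hence R(2, 172) = 172.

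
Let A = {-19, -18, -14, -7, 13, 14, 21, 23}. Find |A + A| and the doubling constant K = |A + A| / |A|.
K = |A + A| / |A| = 34/8 = 17/4

Enumerate A + A = {a + b : a, b ∈ A}. With |A| = 8, there are |A|^2 = 64 ordered sum pairs; collecting distinct values, A + A = {-38, -37, -36, -33, -32, -28, -26, -25, -21, -14, -6, -5, -4, -1, 0, 2, 3, 4, 5, 6, 7, 9, 14, 16, 26, 27, 28, 34, 35, 36, 37, 42, 44, 46}, so |A + A| = 34. Thus K = 34/8 = 17/4. For comparison, the minimum possible |A + A| over all 8-element sets is 2·8 − 1 = 15 (so min K = 15/8), attained only by arithmetic progressions.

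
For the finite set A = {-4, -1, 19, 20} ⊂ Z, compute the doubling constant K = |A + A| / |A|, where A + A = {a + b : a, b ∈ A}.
K = |A + A| / |A| = 10/4 = 5/2

Enumerate A + A = {a + b : a, b ∈ A}. With |A| = 4, there are |A|^2 = 16 ordered sum pairs; collecting distinct values, A + A = {-8, -5, -2, 15, 16, 18, 19, 38, 39, 40}, so |A + A| = 10. Thus K = 10/4 = 5/2. For comparison, the minimum possible |A + A| over all 4-element sets is 2·4 − 1 = 7 (so min K = 7/4), attained only by arithmetic progressions.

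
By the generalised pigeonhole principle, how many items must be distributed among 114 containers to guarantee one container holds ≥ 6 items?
n = (6 − 1)·114 + 1 = 571

By the generalised pigeonhole principle, to guarantee some box contains ≥ r objects we need more than (r − 1) · k objects total. Threshold: n = (r − 1) · k + 1. With r = 6 and k = 114: n = 5 · 114 + 1 = 570 + 1 = 571. For n = 570 = 5 · 114, we can put exactly 5 objects in every box, avoiding 6 in any single one — so 571 is tight.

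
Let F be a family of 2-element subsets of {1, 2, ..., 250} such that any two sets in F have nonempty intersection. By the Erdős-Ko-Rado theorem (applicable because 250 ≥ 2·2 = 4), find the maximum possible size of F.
max |F| = C(249, 1) = 249

The Erdős-Ko-Rado theorem states: for n ≥ 2k, an intersecting family of k-subsets of an n-element set has size at most C(n − 1, k − 1), with equality for 'star' families {A ⊆ [n] : |A| = k, i ∈ A} (fix an element i). For n = 250, k = 2: C(249, 1) = 249.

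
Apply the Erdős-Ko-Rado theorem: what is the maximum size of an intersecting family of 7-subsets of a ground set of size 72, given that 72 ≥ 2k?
max |F| = C(71, 6) = 143218999

Erdős-Ko-Rado (1961): when n ≥ 2k, max |F| = C(n−1, k−1). The bound is attained by the star {A : i ∈ A} for any fixed i ∈ [n]. Here C(72−1, 7−1) = C(71, 6) = 143218999.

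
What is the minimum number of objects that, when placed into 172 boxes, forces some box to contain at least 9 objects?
n = (9 − 1)·172 + 1 = 1377

By the generalised pigeonhole principle, to guarantee some box contains ≥ r objects we need more than (r − 1) · k objects total. Threshold: n = (r − 1) · k + 1. With r = 9 and k = 172: n = 8 · 172 + 1 = 1376 + 1 = 1377. For n = 1376 = 8 · 172, we can put exactly 8 objects in every box, avoiding 9 in any single one — so 1377 is tight.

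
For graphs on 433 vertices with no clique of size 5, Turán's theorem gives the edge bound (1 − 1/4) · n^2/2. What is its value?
Turán density bound = (3/4) · 433^2/2 = 562467/8 ≈ 70308.375

Turán's theorem: ex(n, K_{r+1}) is achieved by the complete r-partite Turán graph T(n, r) with parts as balanced as possible, and is at most (1 − 1/r) · n^2/2. For r = 4, n = 433: the density bound is (3/4) · 187489/2 = 562467/8 ≈ 70308.375. The integer-valued extremum is e(T(433, 4)) = 70308, which is strictly less than the density bound 562467/8 since 4 ∤ 433 (the parts of T(433, 4) cannot all be equal).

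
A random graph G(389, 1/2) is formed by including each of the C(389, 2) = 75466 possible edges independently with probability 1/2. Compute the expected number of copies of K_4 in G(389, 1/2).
E[# K_4] = C(389, 4) · (1/2)^C(4, 2) = 939438501 / 2^6 = 14678726.578125

For each 4-subset S of vertices (there are C(389, 4) = 939438501 such S), let X_S = 1 if S induces a K_4 (all C(4, 2) = 6 edges present). Then P(X_S = 1) = (1/2)^6 = 1/64. By linearity of expectation, E[# K_4] = C(389, 4) · (1/2)^6 = 939438501 / 64 = 14678726.578125.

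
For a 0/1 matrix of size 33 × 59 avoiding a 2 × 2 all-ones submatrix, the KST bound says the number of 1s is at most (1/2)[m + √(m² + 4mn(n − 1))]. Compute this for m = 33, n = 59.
z(33, 59; 2, 2) ≤ (1/2)[33 + √(33² + 4·33·59·58)] = (1/2)[33 + √452793] = 352.9495

Kővári–Sós–Turán: let r_1, ..., r_33 be the row sums and z = Σ r_i the total number of 1s. Each pair of columns can share at most one row with both entries 1 (else a 2×2 all-ones block appears), so Σ_i C(r_i, 2) ≤ C(59, 2) = 1711. By convexity Σ_i C(r_i, 2) ≥ 33·C(z/33, 2) = z(z − 33)/(2·33), giving z² − 33z − 33·59·58 ≤ 0 and hence z ≤ (1/2)[33 + √(1089 + 4·112926)] = (1/2)[33 + √452793] ≈ (1/2)(33 + 672.899) = 352.9495.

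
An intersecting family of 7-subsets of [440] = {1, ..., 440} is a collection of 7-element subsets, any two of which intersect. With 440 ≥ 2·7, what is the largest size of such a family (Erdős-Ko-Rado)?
max |F| = C(439, 6) = 9606231468043

The Erdős-Ko-Rado theorem states: for n ≥ 2k, an intersecting family of k-subsets of an n-element set has size at most C(n − 1, k − 1), with equality for 'star' families {A ⊆ [n] : |A| = k, i ∈ A} (fix an element i). For n = 440, k = 7: C(439, 6) = 9606231468043.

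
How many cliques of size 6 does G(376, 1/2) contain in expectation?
E[# K_6] = C(376, 6) · (1/2)^C(6, 2) = 3770369379700 / 2^15 = 942592344925/8192 ≈ 115062542.105103

For each 6-subset S of vertices (there are C(376, 6) = 3770369379700 such S), let X_S = 1 if S induces a K_6 (all C(6, 2) = 15 edges present). Then P(X_S = 1) = (1/2)^15 = 1/32768. By linearity of expectation, E[# K_6] = C(376, 6) · (1/2)^15 = 3770369379700 / 32768 = 942592344925/8192 ≈ 115062542.105103.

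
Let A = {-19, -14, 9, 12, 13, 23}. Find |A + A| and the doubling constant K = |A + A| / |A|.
K = |A + A| / |A| = 21/6 = 7/2

Enumerate A + A = {a + b : a, b ∈ A}. With |A| = 6, there are |A|^2 = 36 ordered sum pairs; collecting distinct values, A + A = {-38, -33, -28, -10, -7, -6, -5, -2, -1, 4, 9, 18, 21, 22, 24, 25, 26, 32, 35, 36, 46}, so |A + A| = 21. Thus K = 21/6 = 7/2. For comparison, the minimum possible |A + A| over all 6-element sets is 2·6 − 1 = 11 (so min K = 11/6), attained only by arithmetic progressions.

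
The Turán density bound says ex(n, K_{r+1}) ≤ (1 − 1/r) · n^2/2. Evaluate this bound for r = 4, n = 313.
Turán density bound = (3/4) · 313^2/2 = 293907/8 ≈ 36738.375

Turán's theorem: ex(n, K_{r+1}) is achieved by the complete r-partite Turán graph T(n, r) with parts as balanced as possible, and is at most (1 − 1/r) · n^2/2. For r = 4, n = 313: the density bound is (3/4) · 97969/2 = 293907/8 ≈ 36738.375. The integer-valued extremum is e(T(313, 4)) = 36738, which is strictly less than the density bound 293907/8 since 4 ∤ 313 (the parts of T(313, 4) cannot all be equal).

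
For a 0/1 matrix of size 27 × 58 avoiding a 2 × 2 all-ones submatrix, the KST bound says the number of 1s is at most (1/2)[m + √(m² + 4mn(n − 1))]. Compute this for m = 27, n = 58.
z(27, 58; 2, 2) ≤ (1/2)[27 + √(27² + 4·27·58·57)] = (1/2)[27 + √357777] = 312.5723

Kővári–Sós–Turán: let r_1, ..., r_27 be the row sums and z = Σ r_i the total number of 1s. Each pair of columns can share at most one row with both entries 1 (else a 2×2 all-ones block appears), so Σ_i C(r_i, 2) ≤ C(58, 2) = 1653. By convexity Σ_i C(r_i, 2) ≥ 27·C(z/27, 2) = z(z − 27)/(2·27), giving z² − 27z − 27·58·57 ≤ 0 and hence z ≤ (1/2)[27 + √(729 + 4·89262)] = (1/2)[27 + √357777] ≈ (1/2)(27 + 598.1446) = 312.5723.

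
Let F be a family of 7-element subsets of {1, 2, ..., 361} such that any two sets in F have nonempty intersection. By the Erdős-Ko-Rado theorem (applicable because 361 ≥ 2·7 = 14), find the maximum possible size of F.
max |F| = C(360, 6) = 2899305949260

Erdős-Ko-Rado (1961): when n ≥ 2k, max |F| = C(n−1, k−1). The bound is attained by the star {A : i ∈ A} for any fixed i ∈ [n]. Here C(361−1, 7−1) = C(360, 6) = 2899305949260.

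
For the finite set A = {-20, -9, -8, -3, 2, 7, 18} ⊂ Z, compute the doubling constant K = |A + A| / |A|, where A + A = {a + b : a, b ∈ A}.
K = |A + A| / |A| = 22/7

Enumerate A + A = {a + b : a, b ∈ A}. With |A| = 7, there are |A|^2 = 49 ordered sum pairs; collecting distinct values, A + A = {-40, -29, -28, -23, -18, -17, -16, -13, -12, -11, -7, -6, -2, -1, 4, 9, 10, 14, 15, 20, 25, 36}, so |A + A| = 22. Thus K = 22/7. For comparison, the minimum possible |A + A| over all 7-element sets is 2·7 − 1 = 13 (so min K = 13/7), attained only by arithmetic progressions.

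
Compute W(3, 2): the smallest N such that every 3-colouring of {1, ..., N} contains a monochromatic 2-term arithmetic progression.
W(3, 2) = 3 + 1 = 4

A 2-term AP is any pair of integers, so a monochromatic 2-AP exists iff some colour is used at least twice. With 3 colours, the colouring i ↦ i on {1, ..., 3} uses each colour once, avoiding any monochromatic pair, so W(3, 2) > 3. For {1, ..., 4}, pigeonhole forces two integers of the same colour, which form a monochromatic 2-AP. Hence W(3, 2) = 4.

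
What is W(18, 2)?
W(18, 2) = 18 + 1 = 19

A 2-term AP is any pair of integers, so a monochromatic 2-AP exists iff some colour is used at least twice. With 18 colours, the colouring i ↦ i on {1, ..., 18} uses each colour once, avoiding any monochromatic pair, so W(18, 2) > 18. For {1, ..., 19}, pigeonhole forces two integers of the same colour, which form a monochromatic 2-AP. Hence W(18, 2) = 19.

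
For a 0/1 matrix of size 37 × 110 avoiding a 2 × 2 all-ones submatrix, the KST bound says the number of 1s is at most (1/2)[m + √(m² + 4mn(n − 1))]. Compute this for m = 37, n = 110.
z(37, 110; 2, 2) ≤ (1/2)[37 + √(37² + 4·37·110·109)] = (1/2)[37 + √1775889] = 684.8124

Kővári–Sós–Turán: let r_1, ..., r_37 be the row sums and z = Σ r_i the total number of 1s. Each pair of columns can share at most one row with both entries 1 (else a 2×2 all-ones block appears), so Σ_i C(r_i, 2) ≤ C(110, 2) = 5995. By convexity Σ_i C(r_i, 2) ≥ 37·C(z/37, 2) = z(z − 37)/(2·37), giving z² − 37z − 37·110·109 ≤ 0 and hence z ≤ (1/2)[37 + √(1369 + 4·443630)] = (1/2)[37 + √1775889] ≈ (1/2)(37 + 1332.6249) = 684.8124.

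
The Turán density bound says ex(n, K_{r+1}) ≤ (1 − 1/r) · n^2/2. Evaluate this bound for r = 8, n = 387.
Turán density bound = (7/8) · 387^2/2 = 1048383/16 ≈ 65523.9375

Turán's theorem: ex(n, K_{r+1}) is achieved by the complete r-partite Turán graph T(n, r) with parts as balanced as possible, and is at most (1 − 1/r) · n^2/2. For r = 8, n = 387: the density bound is (7/8) · 149769/2 = 1048383/16 ≈ 65523.9375. The integer-valued extremum is e(T(387, 8)) = 65523, which is strictly less than the density bound 1048383/16 since 8 ∤ 387 (the parts of T(387, 8) cannot all be equal).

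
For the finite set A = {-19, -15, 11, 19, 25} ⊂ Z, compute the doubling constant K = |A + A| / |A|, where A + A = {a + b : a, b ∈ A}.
K = |A + A| / |A| = 15/5 = 3

Enumerate A + A = {a + b : a, b ∈ A}. With |A| = 5, there are |A|^2 = 25 ordered sum pairs; collecting distinct values, A + A = {-38, -34, -30, -8, -4, 0, 4, 6, 10, 22, 30, 36, 38, 44, 50}, so |A + A| = 15. Thus K = 15/5 = 3. For comparison, the minimum possible |A + A| over all 5-element sets is 2·5 − 1 = 9 (so min K = 9/5), attained only by arithmetic progressions.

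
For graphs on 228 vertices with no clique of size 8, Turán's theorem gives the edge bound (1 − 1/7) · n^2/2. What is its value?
Turán density bound = (6/7) · 228^2/2 = 155952/7 ≈ 22278.8571

Turán's theorem: ex(n, K_{r+1}) is achieved by the complete r-partite Turán graph T(n, r) with parts as balanced as possible, and is at most (1 − 1/r) · n^2/2. For r = 7, n = 228: the density bound is (6/7) · 51984/2 = 155952/7 ≈ 22278.8571. The integer-valued extremum is e(T(228, 7)) = 22278, which is strictly less than the density bound 155952/7 since 7 ∤ 228 (the parts of T(228, 7) cannot all be equal).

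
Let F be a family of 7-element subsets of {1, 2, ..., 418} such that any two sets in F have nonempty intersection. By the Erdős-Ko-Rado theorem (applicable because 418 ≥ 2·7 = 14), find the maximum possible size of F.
max |F| = C(417, 6) = 7043566101936

Erdős-Ko-Rado (1961): when n ≥ 2k, max |F| = C(n−1, k−1). The bound is attained by the star {A : i ∈ A} for any fixed i ∈ [n]. Here C(418−1, 7−1) = C(417, 6) = 7043566101936.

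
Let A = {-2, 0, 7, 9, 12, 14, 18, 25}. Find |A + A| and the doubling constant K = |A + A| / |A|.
K = |A + A| / |A| = 27/8

Enumerate A + A = {a + b : a, b ∈ A}. With |A| = 8, there are |A|^2 = 64 ordered sum pairs; collecting distinct values, A + A = {-4, -2, 0, 5, 7, 9, 10, 12, 14, 16, 18, 19, 21, 23, 24, 25, 26, 27, 28, 30, 32, 34, 36, 37, 39, 43, 50}, so |A + A| = 27. Thus K = 27/8. For comparison, the minimum possible |A + A| over all 8-element sets is 2·8 − 1 = 15 (so min K = 15/8), attained only by arithmetic progressions.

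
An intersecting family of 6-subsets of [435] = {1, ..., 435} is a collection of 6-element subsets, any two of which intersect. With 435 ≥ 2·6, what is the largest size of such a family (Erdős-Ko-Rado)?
max |F| = C(434, 5) = 125379303336

The Erdős-Ko-Rado theorem states: for n ≥ 2k, an intersecting family of k-subsets of an n-element set has size at most C(n − 1, k − 1), with equality for 'star' families {A ⊆ [n] : |A| = k, i ∈ A} (fix an element i). For n = 435, k = 6: C(434, 5) = 125379303336.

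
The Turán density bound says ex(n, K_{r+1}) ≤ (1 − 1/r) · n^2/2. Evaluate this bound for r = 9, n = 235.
Turán density bound = (8/9) · 235^2/2 = 220900/9 ≈ 24544.4444

Turán's theorem: ex(n, K_{r+1}) is achieved by the complete r-partite Turán graph T(n, r) with parts as balanced as possible, and is at most (1 − 1/r) · n^2/2. For r = 9, n = 235: the density bound is (8/9) · 55225/2 = 220900/9 ≈ 24544.4444. The integer-valued extremum is e(T(235, 9)) = 24544, which is strictly less than the density bound 220900/9 since 9 ∤ 235 (the parts of T(235, 9) cannot all be equal).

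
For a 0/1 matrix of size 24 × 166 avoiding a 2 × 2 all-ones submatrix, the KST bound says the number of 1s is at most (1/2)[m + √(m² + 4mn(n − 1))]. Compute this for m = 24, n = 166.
z(24, 166; 2, 2) ≤ (1/2)[24 + √(24² + 4·24·166·165)] = (1/2)[24 + √2630016] = 822.8662

Kővári–Sós–Turán: let r_1, ..., r_24 be the row sums and z = Σ r_i the total number of 1s. Each pair of columns can share at most one row with both entries 1 (else a 2×2 all-ones block appears), so Σ_i C(r_i, 2) ≤ C(166, 2) = 13695. By convexity Σ_i C(r_i, 2) ≥ 24·C(z/24, 2) = z(z − 24)/(2·24), giving z² − 24z − 24·166·165 ≤ 0 and hence z ≤ (1/2)[24 + √(576 + 4·657360)] = (1/2)[24 + √2630016] ≈ (1/2)(24 + 1621.7324) = 822.8662.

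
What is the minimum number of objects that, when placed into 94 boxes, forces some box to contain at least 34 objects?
n = (34 − 1)·94 + 1 = 3103

By the generalised pigeonhole principle, to guarantee some box contains ≥ r objects we need more than (r − 1) · k objects total. Threshold: n = (r − 1) · k + 1. With r = 34 and k = 94: n = 33 · 94 + 1 = 3102 + 1 = 3103. For n = 3102 = 33 · 94, we can put exactly 33 objects in every box, avoiding 34 in any single one — so 3103 is tight.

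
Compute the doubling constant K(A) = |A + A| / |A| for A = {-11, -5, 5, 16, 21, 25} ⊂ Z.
K = |A + A| / |A| = 20/6 = 10/3

Enumerate A + A = {a + b : a, b ∈ A}. With |A| = 6, there are |A|^2 = 36 ordered sum pairs; collecting distinct values, A + A = {-22, -16, -10, -6, 0, 5, 10, 11, 14, 16, 20, 21, 26, 30, 32, 37, 41, 42, 46, 50}, so |A + A| = 20. Thus K = 20/6 = 10/3. For comparison, the minimum possible |A + A| over all 6-element sets is 2·6 − 1 = 11 (so min K = 11/6), attained only by arithmetic progressions.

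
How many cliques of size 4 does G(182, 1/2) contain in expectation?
E[# K_4] = C(182, 4) · (1/2)^C(4, 2) = 44224635 / 2^6 = 691009.921875

For each 4-subset S of vertices (there are C(182, 4) = 44224635 such S), let X_S = 1 if S induces a K_4 (all C(4, 2) = 6 edges present). Then P(X_S = 1) = (1/2)^6 = 1/64. By linearity of expectation, E[# K_4] = C(182, 4) · (1/2)^6 = 44224635 / 64 = 691009.921875.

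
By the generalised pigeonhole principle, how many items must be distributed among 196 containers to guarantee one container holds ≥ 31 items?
n = (31 − 1)·196 + 1 = 5881

By the generalised pigeonhole principle, to guarantee some box contains ≥ r objects we need more than (r − 1) · k objects total. Threshold: n = (r − 1) · k + 1. With r = 31 and k = 196: n = 30 · 196 + 1 = 5880 + 1 = 5881. For n = 5880 = 30 · 196, we can put exactly 30 objects in every box, avoiding 31 in any single one — so 5881 is tight.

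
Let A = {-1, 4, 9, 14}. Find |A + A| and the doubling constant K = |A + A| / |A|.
K = |A + A| / |A| = 7/4

Enumerate A + A = {a + b : a, b ∈ A}. With |A| = 4, there are |A|^2 = 16 ordered sum pairs; collecting distinct values, A + A = {-2, 3, 8, 13, 18, 23, 28}, so |A + A| = 7. Thus K = 7/4. Here |A + A| = 2|A| − 1 = 7, the minimum possible — so K = 7/4 is minimal, which holds iff A is an arithmetic progression.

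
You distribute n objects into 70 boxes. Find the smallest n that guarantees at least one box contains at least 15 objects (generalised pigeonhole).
n = (15 − 1)·70 + 1 = 981

By the generalised pigeonhole principle, to guarantee some box contains ≥ r objects we need more than (r − 1) · k objects total. Threshold: n = (r − 1) · k + 1. With r = 15 and k = 70: n = 14 · 70 + 1 = 980 + 1 = 981. For n = 980 = 14 · 70, we can put exactly 14 objects in every box, avoiding 15 in any single one — so 981 is tight.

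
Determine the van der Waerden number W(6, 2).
W(6, 2) = 6 + 1 = 7

A 2-term AP is any pair of integers, so a monochromatic 2-AP exists iff some colour is used at least twice. With 6 colours, the colouring i ↦ i on {1, ..., 6} uses each colour once, avoiding any monochromatic pair, so W(6, 2) > 6. For {1, ..., 7}, pigeonhole forces two integers of the same colour, which form a monochromatic 2-AP. Hence W(6, 2) = 7.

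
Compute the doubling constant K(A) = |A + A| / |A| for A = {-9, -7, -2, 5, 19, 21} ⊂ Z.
K = |A + A| / |A| = 18/6 = 3

Enumerate A + A = {a + b : a, b ∈ A}. With |A| = 6, there are |A|^2 = 36 ordered sum pairs; collecting distinct values, A + A = {-18, -16, -14, -11, -9, -4, -2, 3, 10, 12, 14, 17, 19, 24, 26, 38, 40, 42}, so |A + A| = 18. Thus K = 18/6 = 3. For comparison, the minimum possible |A + A| over all 6-element sets is 2·6 − 1 = 11 (so min K = 11/6), attained only by arithmetic progressions.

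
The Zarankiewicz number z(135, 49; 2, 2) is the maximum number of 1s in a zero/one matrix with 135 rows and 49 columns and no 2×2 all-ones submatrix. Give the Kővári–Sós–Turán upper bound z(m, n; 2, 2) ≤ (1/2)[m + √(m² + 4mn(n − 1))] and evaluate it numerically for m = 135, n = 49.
z(135, 49; 2, 2) ≤ (1/2)[135 + √(135² + 4·135·49·48)] = (1/2)[135 + √1288305] = 635.0176

Kővári–Sós–Turán: let r_1, ..., r_135 be the row sums and z = Σ r_i the total number of 1s. Each pair of columns can share at most one row with both entries 1 (else a 2×2 all-ones block appears), so Σ_i C(r_i, 2) ≤ C(49, 2) = 1176. By convexity Σ_i C(r_i, 2) ≥ 135·C(z/135, 2) = z(z − 135)/(2·135), giving z² − 135z − 135·49·48 ≤ 0 and hence z ≤ (1/2)[135 + √(18225 + 4·317520)] = (1/2)[135 + √1288305] ≈ (1/2)(135 + 1135.0352) = 635.0176.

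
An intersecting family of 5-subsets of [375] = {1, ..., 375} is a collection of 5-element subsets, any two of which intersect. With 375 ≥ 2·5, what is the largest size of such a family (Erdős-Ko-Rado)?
max |F| = C(374, 4) = 802206251

The Erdős-Ko-Rado theorem states: for n ≥ 2k, an intersecting family of k-subsets of an n-element set has size at most C(n − 1, k − 1), with equality for 'star' families {A ⊆ [n] : |A| = k, i ∈ A} (fix an element i). For n = 375, k = 5: C(374, 4) = 802206251.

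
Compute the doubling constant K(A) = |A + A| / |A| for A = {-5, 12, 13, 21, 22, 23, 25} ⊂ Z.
K = |A + A| / |A| = 24/7

Enumerate A + A = {a + b : a, b ∈ A}. With |A| = 7, there are |A|^2 = 49 ordered sum pairs; collecting distinct values, A + A = {-10, 7, 8, 16, 17, 18, 20, 24, 25, 26, 33, 34, 35, 36, 37, 38, 42, 43, 44, 45, 46, 47, 48, 50}, so |A + A| = 24. Thus K = 24/7. For comparison, the minimum possible |A + A| over all 7-element sets is 2·7 − 1 = 13 (so min K = 13/7), attained only by arithmetic progressions.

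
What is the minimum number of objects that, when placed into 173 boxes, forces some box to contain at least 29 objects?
n = (29 − 1)·173 + 1 = 4845

By the generalised pigeonhole principle, to guarantee some box contains ≥ r objects we need more than (r − 1) · k objects total. Threshold: n = (r − 1) · k + 1. With r = 29 and k = 173: n = 28 · 173 + 1 = 4844 + 1 = 4845. For n = 4844 = 28 · 173, we can put exactly 28 objects in every box, avoiding 29 in any single one — so 4845 is tight.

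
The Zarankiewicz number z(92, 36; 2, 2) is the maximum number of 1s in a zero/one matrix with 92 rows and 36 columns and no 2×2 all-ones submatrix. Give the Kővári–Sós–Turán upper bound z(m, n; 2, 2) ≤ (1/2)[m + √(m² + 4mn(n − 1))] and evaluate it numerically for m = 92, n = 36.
z(92, 36; 2, 2) ≤ (1/2)[92 + √(92² + 4·92·36·35)] = (1/2)[92 + √472144] = 389.5637

Kővári–Sós–Turán: let r_1, ..., r_92 be the row sums and z = Σ r_i the total number of 1s. Each pair of columns can share at most one row with both entries 1 (else a 2×2 all-ones block appears), so Σ_i C(r_i, 2) ≤ C(36, 2) = 630. By convexity Σ_i C(r_i, 2) ≥ 92·C(z/92, 2) = z(z − 92)/(2·92), giving z² − 92z − 92·36·35 ≤ 0 and hence z ≤ (1/2)[92 + √(8464 + 4·115920)] = (1/2)[92 + √472144] ≈ (1/2)(92 + 687.1274) = 389.5637.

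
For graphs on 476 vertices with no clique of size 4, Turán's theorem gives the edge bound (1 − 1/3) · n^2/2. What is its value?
Turán density bound = (2/3) · 476^2/2 = 226576/3 ≈ 75525.3333

Turán's theorem: ex(n, K_{r+1}) is achieved by the complete r-partite Turán graph T(n, r) with parts as balanced as possible, and is at most (1 − 1/r) · n^2/2. For r = 3, n = 476: the density bound is (2/3) · 226576/2 = 226576/3 ≈ 75525.3333. The integer-valued extremum is e(T(476, 3)) = 75525, which is strictly less than the density bound 226576/3 since 3 ∤ 476 (the parts of T(476, 3) cannot all be equal).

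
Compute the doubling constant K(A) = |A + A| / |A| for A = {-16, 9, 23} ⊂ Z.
K = |A + A| / |A| = 6/3 = 2

Enumerate A + A = {a + b : a, b ∈ A}. With |A| = 3, there are |A|^2 = 9 ordered sum pairs; collecting distinct values, A + A = {-32, -7, 7, 18, 32, 46}, so |A + A| = 6. Thus K = 6/3 = 2. For comparison, the minimum possible |A + A| over all 3-element sets is 2·3 − 1 = 5 (so min K = 5/3), attained only by arithmetic progressions.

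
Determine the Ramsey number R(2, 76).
R(2, 76) = 76

R(2, k) = k for all k ≥ 2: in a 2-colouring of K_k, either some edge is red (a red K_2) or all edges are blue (a blue K_k). And K_{75} coloured all-blue has no blue K_76, so R(2, 76) > 75. Hence R(2, 76) = 76.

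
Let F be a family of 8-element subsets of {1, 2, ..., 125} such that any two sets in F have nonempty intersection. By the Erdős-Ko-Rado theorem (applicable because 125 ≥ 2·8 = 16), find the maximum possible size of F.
max |F| = C(124, 7) = 75275158024

Erdős-Ko-Rado (1961): when n ≥ 2k, max |F| = C(n−1, k−1). The bound is attained by the star {A : i ∈ A} for any fixed i ∈ [n]. Here C(125−1, 8−1) = C(124, 7) = 75275158024.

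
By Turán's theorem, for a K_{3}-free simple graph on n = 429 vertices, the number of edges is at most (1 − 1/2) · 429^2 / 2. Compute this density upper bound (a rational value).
Turán density bound = (1/2) · 429^2/2 = 184041/4 ≈ 46010.25

Turán's theorem: ex(n, K_{r+1}) is achieved by the complete r-partite Turán graph T(n, r) with parts as balanced as possible, and is at most (1 − 1/r) · n^2/2. For r = 2, n = 429: the density bound is (1/2) · 184041/2 = 184041/4 ≈ 46010.25. The integer-valued extremum is e(T(429, 2)) = 46010, which is strictly less than the density bound 184041/4 since 2 ∤ 429 (the parts of T(429, 2) cannot all be equal).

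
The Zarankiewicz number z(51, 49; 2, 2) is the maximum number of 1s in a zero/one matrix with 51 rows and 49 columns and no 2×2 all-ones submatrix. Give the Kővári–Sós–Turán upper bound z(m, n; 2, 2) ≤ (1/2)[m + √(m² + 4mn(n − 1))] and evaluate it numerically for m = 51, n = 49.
z(51, 49; 2, 2) ≤ (1/2)[51 + √(51² + 4·51·49·48)] = (1/2)[51 + √482409] = 372.7783

Kővári–Sós–Turán: let r_1, ..., r_51 be the row sums and z = Σ r_i the total number of 1s. Each pair of columns can share at most one row with both entries 1 (else a 2×2 all-ones block appears), so Σ_i C(r_i, 2) ≤ C(49, 2) = 1176. By convexity Σ_i C(r_i, 2) ≥ 51·C(z/51, 2) = z(z − 51)/(2·51), giving z² − 51z − 51·49·48 ≤ 0 and hence z ≤ (1/2)[51 + √(2601 + 4·119952)] = (1/2)[51 + √482409] ≈ (1/2)(51 + 694.5567) = 372.7783.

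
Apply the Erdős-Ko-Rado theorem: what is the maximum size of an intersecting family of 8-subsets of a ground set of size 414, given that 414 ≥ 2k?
max |F| = C(413, 7) = 386385028473356

The Erdős-Ko-Rado theorem states: for n ≥ 2k, an intersecting family of k-subsets of an n-element set has size at most C(n − 1, k − 1), with equality for 'star' families {A ⊆ [n] : |A| = k, i ∈ A} (fix an element i). For n = 414, k = 8: C(413, 7) = 386385028473356.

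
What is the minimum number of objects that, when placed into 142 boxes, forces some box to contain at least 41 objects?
n = (41 − 1)·142 + 1 = 5681

By the generalised pigeonhole principle, to guarantee some box contains ≥ r objects we need more than (r − 1) · k objects total. Threshold: n = (r − 1) · k + 1. With r = 41 and k = 142: n = 40 · 142 + 1 = 5680 + 1 = 5681. For n = 5680 = 40 · 142, we can put exactly 40 objects in every box, avoiding 41 in any single one — so 5681 is tight.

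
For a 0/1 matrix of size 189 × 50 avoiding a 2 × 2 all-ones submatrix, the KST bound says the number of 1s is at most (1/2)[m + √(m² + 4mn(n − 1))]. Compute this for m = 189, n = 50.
z(189, 50; 2, 2) ≤ (1/2)[189 + √(189² + 4·189·50·49)] = (1/2)[189 + √1887921] = 781.5082

Kővári–Sós–Turán: let r_1, ..., r_189 be the row sums and z = Σ r_i the total number of 1s. Each pair of columns can share at most one row with both entries 1 (else a 2×2 all-ones block appears), so Σ_i C(r_i, 2) ≤ C(50, 2) = 1225. By convexity Σ_i C(r_i, 2) ≥ 189·C(z/189, 2) = z(z − 189)/(2·189), giving z² − 189z − 189·50·49 ≤ 0 and hence z ≤ (1/2)[189 + √(35721 + 4·463050)] = (1/2)[189 + √1887921] ≈ (1/2)(189 + 1374.0164) = 781.5082.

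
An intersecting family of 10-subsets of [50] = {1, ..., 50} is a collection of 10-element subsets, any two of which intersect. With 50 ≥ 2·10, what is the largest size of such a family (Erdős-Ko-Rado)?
max |F| = C(49, 9) = 2054455634

The Erdős-Ko-Rado theorem states: for n ≥ 2k, an intersecting family of k-subsets of an n-element set has size at most C(n − 1, k − 1), with equality for 'star' families {A ⊆ [n] : |A| = k, i ∈ A} (fix an element i). For n = 50, k = 10: C(49, 9) = 2054455634.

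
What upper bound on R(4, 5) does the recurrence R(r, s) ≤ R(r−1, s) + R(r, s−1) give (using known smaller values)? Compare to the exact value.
R(4, 5) ≤ R(3, 5) + R(4, 4) = 14 + 18 = 32; exact value R(4, 5) = 25.

The Erdős–Szekeres recurrence R(r, s) ≤ R(r−1, s) + R(r, s−1) applied to (r, s) = (4, 5) gives
  R(4, 5) ≤ R(3, 5) + R(4, 4) = 14 + 18 = 32.
(Recall R(2, k) = k and R is symmetric.) The recurrence is not tight here (it gives 32, but the exact value is R(4, 5) = 25); the tight upper bound requires a sharper argument than the simple recurrence, combined with a lower-bound construction on K_{24}.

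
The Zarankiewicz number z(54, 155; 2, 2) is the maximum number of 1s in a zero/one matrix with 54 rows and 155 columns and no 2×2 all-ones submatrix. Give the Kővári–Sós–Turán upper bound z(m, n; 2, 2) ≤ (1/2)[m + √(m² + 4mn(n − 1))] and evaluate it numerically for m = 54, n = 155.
z(54, 155; 2, 2) ≤ (1/2)[54 + √(54² + 4·54·155·154)] = (1/2)[54 + √5158836] = 1162.6536

Kővári–Sós–Turán: let r_1, ..., r_54 be the row sums and z = Σ r_i the total number of 1s. Each pair of columns can share at most one row with both entries 1 (else a 2×2 all-ones block appears), so Σ_i C(r_i, 2) ≤ C(155, 2) = 11935. By convexity Σ_i C(r_i, 2) ≥ 54·C(z/54, 2) = z(z − 54)/(2·54), giving z² − 54z − 54·155·154 ≤ 0 and hence z ≤ (1/2)[54 + √(2916 + 4·1288980)] = (1/2)[54 + √5158836] ≈ (1/2)(54 + 2271.3071) = 1162.6536.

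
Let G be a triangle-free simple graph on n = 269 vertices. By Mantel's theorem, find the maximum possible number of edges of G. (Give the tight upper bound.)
ex(269, K_3) = ⌊269^2/4⌋ = 18090

Mantel (1907): a triangle-free graph on n vertices has at most ⌊n^2/4⌋ edges, with equality for the complete bipartite graph K_{⌊n/2⌋, ⌈n/2⌉}. For n = 269: ⌊269^2/4⌋ = ⌊72361/4⌋ = 18090. The extremal graph is K_{134, 135}, which has 134·135 = 18090 edges.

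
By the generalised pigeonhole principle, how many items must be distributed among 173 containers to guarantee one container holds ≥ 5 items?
n = (5 − 1)·173 + 1 = 693

By the generalised pigeonhole principle, to guarantee some box contains ≥ r objects we need more than (r − 1) · k objects total. Threshold: n = (r − 1) · k + 1. With r = 5 and k = 173: n = 4 · 173 + 1 = 692 + 1 = 693. For n = 692 = 4 · 173, we can put exactly 4 objects in every box, avoiding 5 in any single one — so 693 is tight.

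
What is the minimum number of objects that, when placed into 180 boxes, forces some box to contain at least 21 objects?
n = (21 − 1)·180 + 1 = 3601

By the generalised pigeonhole principle, to guarantee some box contains ≥ r objects we need more than (r − 1) · k objects total. Threshold: n = (r − 1) · k + 1. With r = 21 and k = 180: n = 20 · 180 + 1 = 3600 + 1 = 3601. For n = 3600 = 20 · 180, we can put exactly 20 objects in every box, avoiding 21 in any single one — so 3601 is tight.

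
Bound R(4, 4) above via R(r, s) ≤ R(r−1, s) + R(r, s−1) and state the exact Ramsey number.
R(4, 4) ≤ R(3, 4) + R(4, 3) = 9 + 9 = 18; exact value R(4, 4) = 18.

The Erdős–Szekeres recurrence R(r, s) ≤ R(r−1, s) + R(r, s−1) applied to (r, s) = (4, 4) gives
  R(4, 4) ≤ R(3, 4) + R(4, 3) = 9 + 9 = 18.
(Recall R(2, k) = k and R is symmetric.) Here the recurrence bound is tight: a matching lower-bound construction on K_{17} shows R(4, 4) > 17, so R(4, 4) = 18 exactly.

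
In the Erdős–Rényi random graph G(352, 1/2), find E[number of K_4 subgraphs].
E[# K_4] = C(352, 4) · (1/2)^C(4, 2) = 628828200 / 2^6 = 78603525/8 = 9825440.625

For each 4-subset S of vertices (there are C(352, 4) = 628828200 such S), let X_S = 1 if S induces a K_4 (all C(4, 2) = 6 edges present). Then P(X_S = 1) = (1/2)^6 = 1/64. By linearity of expectation, E[# K_4] = C(352, 4) · (1/2)^6 = 628828200 / 64 = 78603525/8 = 9825440.625.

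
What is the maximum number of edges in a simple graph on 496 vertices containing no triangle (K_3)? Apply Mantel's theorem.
ex(496, K_3) = ⌊496^2/4⌋ = 61504

Mantel (1907): a triangle-free graph on n vertices has at most ⌊n^2/4⌋ edges, with equality for the complete bipartite graph K_{⌊n/2⌋, ⌈n/2⌉}. For n = 496: ⌊496^2/4⌋ = ⌊246016/4⌋ = 61504. The extremal graph is K_{248, 248}, which has 248·248 = 61504 edges.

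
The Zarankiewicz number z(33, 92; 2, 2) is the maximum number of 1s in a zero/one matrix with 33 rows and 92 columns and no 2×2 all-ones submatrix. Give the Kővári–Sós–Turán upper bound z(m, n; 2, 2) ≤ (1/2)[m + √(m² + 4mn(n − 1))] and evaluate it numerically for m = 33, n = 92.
z(33, 92; 2, 2) ≤ (1/2)[33 + √(33² + 4·33·92·91)] = (1/2)[33 + √1106193] = 542.3786

Kővári–Sós–Turán: let r_1, ..., r_33 be the row sums and z = Σ r_i the total number of 1s. Each pair of columns can share at most one row with both entries 1 (else a 2×2 all-ones block appears), so Σ_i C(r_i, 2) ≤ C(92, 2) = 4186. By convexity Σ_i C(r_i, 2) ≥ 33·C(z/33, 2) = z(z − 33)/(2·33), giving z² − 33z − 33·92·91 ≤ 0 and hence z ≤ (1/2)[33 + √(1089 + 4·276276)] = (1/2)[33 + √1106193] ≈ (1/2)(33 + 1051.7571) = 542.3786.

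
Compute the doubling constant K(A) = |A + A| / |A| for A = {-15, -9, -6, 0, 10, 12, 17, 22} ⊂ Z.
K = |A + A| / |A| = 33/8

Enumerate A + A = {a + b : a, b ∈ A}. With |A| = 8, there are |A|^2 = 64 ordered sum pairs; collecting distinct values, A + A = {-30, -24, -21, -18, -15, -12, -9, -6, -5, -3, 0, 1, 2, 3, 4, 6, 7, 8, 10, 11, 12, 13, 16, 17, 20, 22, 24, 27, 29, 32, 34, 39, 44}, so |A + A| = 33. Thus K = 33/8. For comparison, the minimum possible |A + A| over all 8-element sets is 2·8 − 1 = 15 (so min K = 15/8), attained only by arithmetic progressions.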